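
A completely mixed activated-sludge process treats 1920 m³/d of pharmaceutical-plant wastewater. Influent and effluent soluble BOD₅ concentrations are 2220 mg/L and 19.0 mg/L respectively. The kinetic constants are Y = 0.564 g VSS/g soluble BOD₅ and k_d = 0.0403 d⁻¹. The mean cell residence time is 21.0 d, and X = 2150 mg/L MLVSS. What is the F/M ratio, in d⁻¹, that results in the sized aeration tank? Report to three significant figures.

F/M ≈ 0.157 d⁻¹

From the SRT design equation V = Y Q (S₀−S) θ_c / [X (1 + k_d θ_c)] = 0.564 × 1920 × (2220 − 19.0) × 21.0 / [2150 × (1 + 0.0403 × 21.0)] = 5.01×10^7 / 3970 = 12609 m³.
Food-to-microorganism ratio F/M = Q S₀ / (V X) = 1920 × 2220 / (12609 × 2150) = 0.1572 d⁻¹.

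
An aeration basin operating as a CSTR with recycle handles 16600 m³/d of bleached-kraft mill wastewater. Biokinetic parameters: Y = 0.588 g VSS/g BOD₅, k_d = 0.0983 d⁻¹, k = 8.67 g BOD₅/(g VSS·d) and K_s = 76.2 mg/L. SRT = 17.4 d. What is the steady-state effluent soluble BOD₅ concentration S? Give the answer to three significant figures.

S ≈ 2.40 mg/L

From the Monod/SRT balance for a CMAS, S = K_s·(1+k_d θ_c)/[θ_c·(Y k − k_d) − 1] = 76.2 × (1 + 0.0983 × 17.4) / [17.4 × (0.588 × 8.67 − 0.0983) − 1] = 206.5 / 85.99 = 2.402 mg/L.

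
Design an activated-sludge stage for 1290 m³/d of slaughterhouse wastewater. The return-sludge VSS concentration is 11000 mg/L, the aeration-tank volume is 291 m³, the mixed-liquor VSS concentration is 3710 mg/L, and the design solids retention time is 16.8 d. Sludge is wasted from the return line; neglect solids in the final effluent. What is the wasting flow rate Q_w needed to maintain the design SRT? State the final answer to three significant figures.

Q_w ≈ 5.84 m³/d

Q_w = (V·X)/(θ_c X_r) = 291.0 × 3710 / (16.8 × 11000) = 5.842 m³/d.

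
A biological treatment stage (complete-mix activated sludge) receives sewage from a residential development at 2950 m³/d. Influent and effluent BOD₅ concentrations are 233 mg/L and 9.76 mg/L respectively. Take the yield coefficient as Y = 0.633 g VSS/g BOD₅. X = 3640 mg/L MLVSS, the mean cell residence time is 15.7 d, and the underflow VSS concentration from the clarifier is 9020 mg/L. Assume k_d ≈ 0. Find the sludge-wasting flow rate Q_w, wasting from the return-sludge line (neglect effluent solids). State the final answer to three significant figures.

With k_d = 0 the design equation reduces to V = Y Q (S₀−S) θ_c / X = 0.633 × 2950 × (233 − 9.76) × 15.7 / 3640 = 1798 m³.
θ_c = V·X/(Q_w·X_r) when wasting from the recycle, so Q_w = V·X/(θ_c·X_r) = 1798 × 3640 / (15.7 × 9020) = 46.22 m³/d.

Q_w ≈ 46.2 m³/d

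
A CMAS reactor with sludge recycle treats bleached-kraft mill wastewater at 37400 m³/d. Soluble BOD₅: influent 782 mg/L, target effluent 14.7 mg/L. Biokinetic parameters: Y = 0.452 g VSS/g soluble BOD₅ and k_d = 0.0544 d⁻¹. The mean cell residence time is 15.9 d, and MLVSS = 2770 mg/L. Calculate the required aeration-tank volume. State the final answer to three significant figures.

From the SRT design equation V = Y Q (S₀−S) θ_c / [X (1 + k_d θ_c)] = 0.452 × 37400 × (782 − 14.7) × 15.9 / [2770 × (1 + 0.0544 × 15.9)] = 2.06×10^8 / 5166 = 39923 m³.

V ≈ 39900 m³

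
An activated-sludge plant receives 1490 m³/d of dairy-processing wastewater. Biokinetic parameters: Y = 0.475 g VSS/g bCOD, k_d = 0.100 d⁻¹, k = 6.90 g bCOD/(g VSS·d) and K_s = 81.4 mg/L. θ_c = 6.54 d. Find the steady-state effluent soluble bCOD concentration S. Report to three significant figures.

S ≈ 6.81 mg/L

For a completely mixed reactor with recycle the Lawrence–McCarty relation gives S = K_s·(1 + k_d·θ_c) / [θ_c·(Y·k − k_d) − 1] = 81.4 × (1 + 0.100 × 6.54) / [6.54 × (0.475 × 6.90 − 0.100) − 1] = 134.6 / 19.78 = 6.806 mg/L.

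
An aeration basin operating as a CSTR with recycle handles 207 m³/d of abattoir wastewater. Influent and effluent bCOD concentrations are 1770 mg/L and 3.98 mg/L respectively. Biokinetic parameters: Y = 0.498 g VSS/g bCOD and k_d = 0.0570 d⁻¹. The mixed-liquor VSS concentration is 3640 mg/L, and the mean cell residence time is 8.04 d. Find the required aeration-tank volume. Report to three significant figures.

V ≈ 276 m³

From the SRT design equation V = Y Q (S₀−S) θ_c / [X (1 + k_d θ_c)] = 0.498 × 207 × (1770 − 3.98) × 8.04 / [3640 × (1 + 0.0570 × 8.04)] = 1.46×10^6 / 5308 = 275.7 m³.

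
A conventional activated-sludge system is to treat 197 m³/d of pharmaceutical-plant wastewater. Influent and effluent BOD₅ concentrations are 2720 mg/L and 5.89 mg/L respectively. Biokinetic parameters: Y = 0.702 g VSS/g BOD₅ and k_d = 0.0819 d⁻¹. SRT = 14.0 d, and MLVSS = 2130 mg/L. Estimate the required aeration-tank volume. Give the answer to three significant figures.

From the SRT design equation V = Y Q (S₀−S) θ_c / [X (1 + k_d θ_c)] = 0.702 × 197 × (2720 − 5.89) × 14.0 / [2130 × (1 + 0.0819 × 14.0)] = 5.25×10^6 / 4572 = 1149 m³.

V ≈ 1150 m³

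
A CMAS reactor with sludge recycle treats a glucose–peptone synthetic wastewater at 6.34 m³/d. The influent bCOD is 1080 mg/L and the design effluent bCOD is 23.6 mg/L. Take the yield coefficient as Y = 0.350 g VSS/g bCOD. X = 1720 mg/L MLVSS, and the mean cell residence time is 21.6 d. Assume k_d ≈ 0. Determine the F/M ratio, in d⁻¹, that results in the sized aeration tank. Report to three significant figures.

F/M ≈ 0.135 d⁻¹

Biomass mass balance (decay neglected): V·X = Y·Q·(S₀ − S)·θ_c, so V = 0.350 × 6.34 × (1080 − 23.6) × 21.6 / 1720 = 29.44 m³.
F/M = applied load / biomass = Q·S₀/(V·X) = 6.34 × 1080 / (29.44 × 1720) = 0.1352 d⁻¹.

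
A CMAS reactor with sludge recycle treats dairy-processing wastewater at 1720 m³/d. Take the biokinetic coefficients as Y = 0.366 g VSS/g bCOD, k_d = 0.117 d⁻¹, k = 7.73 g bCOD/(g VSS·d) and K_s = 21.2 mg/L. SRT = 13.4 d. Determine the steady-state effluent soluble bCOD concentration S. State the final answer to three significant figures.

For a completely mixed reactor with recycle the Lawrence–McCarty relation gives S = K_s·(1 + k_d·θ_c) / [θ_c·(Y·k − k_d) − 1] = 21.2 × (1 + 0.117 × 13.4) / [13.4 × (0.366 × 7.73 − 0.117) − 1] = 54.44 / 35.34 = 1.540 mg/L.

S ≈ 1.54 mg/L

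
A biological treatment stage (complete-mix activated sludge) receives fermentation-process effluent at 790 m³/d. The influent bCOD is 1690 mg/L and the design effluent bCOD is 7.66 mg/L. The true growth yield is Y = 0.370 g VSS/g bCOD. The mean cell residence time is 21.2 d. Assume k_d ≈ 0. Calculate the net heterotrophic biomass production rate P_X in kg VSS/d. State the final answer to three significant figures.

With endogenous decay neglected, the observed yield equals the true yield: Y_obs = Y = 0.370 g VSS/g bCOD.
ΔS = 1690 − 7.66 = 1682 mg/L, so the substrate removal rate is 790 × 1682/1000 = 1329 kg bCOD/d.
So the net sludge growth is P_X = 0.3700 × 1329 = 491.7 kg VSS/d.

P_X ≈ 492 kg VSS/d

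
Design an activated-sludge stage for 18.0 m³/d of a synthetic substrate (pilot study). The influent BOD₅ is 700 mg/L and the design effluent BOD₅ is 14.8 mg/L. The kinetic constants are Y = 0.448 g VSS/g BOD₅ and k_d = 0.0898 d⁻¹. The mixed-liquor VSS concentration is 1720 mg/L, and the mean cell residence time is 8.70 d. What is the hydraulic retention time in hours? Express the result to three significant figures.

τ ≈ 20.9 h

Rearranging the biomass balance for a CMAS with decay, V = Y·Q·ΔS·θ_c / [X·(1+k_d θ_c)] = 0.448 × 18.0 × (700 − 14.8) × 8.70 / [1720 × (1 + 0.0898 × 8.70)] = 4.81×10^4 / 3064 = 15.69 m³.
Hydraulic retention time τ = V/Q = 15.69 / 18.0 = 0.8717 d = 20.92 h.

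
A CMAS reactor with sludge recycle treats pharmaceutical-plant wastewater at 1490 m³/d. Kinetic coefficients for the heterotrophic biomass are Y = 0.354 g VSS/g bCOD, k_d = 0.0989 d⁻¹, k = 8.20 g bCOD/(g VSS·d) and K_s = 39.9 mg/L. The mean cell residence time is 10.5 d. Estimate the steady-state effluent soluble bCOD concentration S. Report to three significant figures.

S ≈ 2.86 mg/L

Effluent substrate depends only on kinetics and SRT: S = K_s(1 + k_d θ_c) / [θ_c(Yk − k_d) − 1] = 39.9 × (1 + 0.0989 × 10.5) / [10.5 × (0.354 × 8.20 − 0.0989) − 1] = 81.33 / 28.44 = 2.860 mg/L.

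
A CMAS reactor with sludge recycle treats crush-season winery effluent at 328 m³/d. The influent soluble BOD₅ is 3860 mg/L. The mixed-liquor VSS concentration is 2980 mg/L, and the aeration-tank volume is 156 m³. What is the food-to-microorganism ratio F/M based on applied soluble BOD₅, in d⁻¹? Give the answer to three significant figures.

F/M ≈ 2.72 d⁻¹

F/M = Q·S₀ / (V·X) = 328 × 3860 / (156.0 × 2980) = 2.723 g soluble BOD₅·(g VSS·d)⁻¹.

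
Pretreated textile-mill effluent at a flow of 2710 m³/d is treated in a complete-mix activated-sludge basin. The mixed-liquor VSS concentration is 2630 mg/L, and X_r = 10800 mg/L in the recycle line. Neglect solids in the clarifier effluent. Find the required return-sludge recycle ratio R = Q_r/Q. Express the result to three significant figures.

R = Q_r/Q = X/(X_r − X) = 2630 / (10800 − 2630) = 0.3219.

R ≈ 0.322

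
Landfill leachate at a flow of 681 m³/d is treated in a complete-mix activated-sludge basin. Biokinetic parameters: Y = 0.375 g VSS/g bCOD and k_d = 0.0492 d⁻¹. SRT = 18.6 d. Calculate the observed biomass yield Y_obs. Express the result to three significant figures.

Correct the yield for decay: Y_obs = Y/(1 + k_d θ_c) = 0.375 / (1 + 0.0492 × 18.6) = 0.375 / 1.915 = 0.1958.

Y_obs ≈ 0.196 g VSS/g bCOD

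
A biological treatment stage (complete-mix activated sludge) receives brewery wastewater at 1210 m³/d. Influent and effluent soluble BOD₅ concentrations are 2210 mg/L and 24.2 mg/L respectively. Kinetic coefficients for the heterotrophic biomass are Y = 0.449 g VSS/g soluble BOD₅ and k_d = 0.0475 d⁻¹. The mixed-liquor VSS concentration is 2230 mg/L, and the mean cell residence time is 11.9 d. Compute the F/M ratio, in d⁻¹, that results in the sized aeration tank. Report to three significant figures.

Rearranging the biomass balance for a CMAS with decay, V = Y·Q·ΔS·θ_c / [X·(1+k_d θ_c)] = 0.449 × 1210 × (2210 − 24.2) × 11.9 / [2230 × (1 + 0.0475 × 11.9)] = 1.41×10^7 / 3491 = 4049 m³.
F/M = applied load / biomass = Q·S₀/(V·X) = 1210 × 2210 / (4049 × 2230) = 0.2962 d⁻¹.

F/M ≈ 0.296 d⁻¹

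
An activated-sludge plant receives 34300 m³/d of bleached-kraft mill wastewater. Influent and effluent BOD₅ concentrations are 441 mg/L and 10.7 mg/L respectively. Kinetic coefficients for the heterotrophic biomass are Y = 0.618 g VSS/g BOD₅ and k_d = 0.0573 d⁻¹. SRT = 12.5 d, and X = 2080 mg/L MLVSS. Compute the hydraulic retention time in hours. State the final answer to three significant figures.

τ ≈ 22.3 h

Rearranging the biomass balance for a CMAS with decay, V = Y·Q·ΔS·θ_c / [X·(1+k_d θ_c)] = 0.618 × 34300 × (441 − 10.7) × 12.5 / [2080 × (1 + 0.0573 × 12.5)] = 1.14×10^8 / 3570 = 31939 m³.
τ = V/Q = 31939/34300 = 0.9312 d, or 22.35 h.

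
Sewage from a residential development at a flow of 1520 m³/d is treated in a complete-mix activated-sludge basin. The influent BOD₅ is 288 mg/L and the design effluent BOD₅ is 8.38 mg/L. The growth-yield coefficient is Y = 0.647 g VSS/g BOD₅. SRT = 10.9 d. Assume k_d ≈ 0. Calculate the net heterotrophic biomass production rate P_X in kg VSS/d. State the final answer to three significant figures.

With endogenous decay neglected, the observed yield equals the true yield: Y_obs = Y = 0.647 g VSS/g BOD₅.
Mass of BOD₅ removed per day: Q(S₀ − S) = 1520 × 279.6 g/m³ = 425.0 kg/d.
So the net sludge growth is P_X = 0.6470 × 425.0 = 275.0 kg VSS/d.

P_X ≈ 275 kg VSS/d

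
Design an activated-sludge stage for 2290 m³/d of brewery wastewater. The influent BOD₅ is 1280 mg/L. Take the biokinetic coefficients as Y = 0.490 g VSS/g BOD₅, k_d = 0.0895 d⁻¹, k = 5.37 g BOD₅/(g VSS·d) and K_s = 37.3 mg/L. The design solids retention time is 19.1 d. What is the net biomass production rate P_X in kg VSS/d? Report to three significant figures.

Effluent substrate depends only on kinetics and SRT: S = K_s(1 + k_d θ_c) / [θ_c(Yk − k_d) − 1] = 37.3 × (1 + 0.0895 × 19.1) / [19.1 × (0.490 × 5.37 − 0.0895) − 1] = 101.1 / 47.55 = 2.125 mg/L.
Y_obs = Y / (1 + k_d θ_c) = 0.490 / (1 + 0.0895 × 19.1) = 0.490 / 2.709 = 0.1808.
ΔS = 1280 − 2.13 = 1278 mg/L, so the substrate removal rate is 2290 × 1278/1000 = 2926 kg BOD₅/d.
So the net sludge growth is P_X = 0.1808 × 2926 = 529.2 kg VSS/d.

P_X ≈ 529 kg VSS/d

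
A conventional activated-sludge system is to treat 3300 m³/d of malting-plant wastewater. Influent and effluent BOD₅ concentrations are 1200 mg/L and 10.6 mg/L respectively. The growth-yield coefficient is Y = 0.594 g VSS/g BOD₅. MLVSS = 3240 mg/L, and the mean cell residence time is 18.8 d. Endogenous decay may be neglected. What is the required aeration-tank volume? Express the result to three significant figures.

Biomass mass balance (decay neglected): V·X = Y·Q·(S₀ − S)·θ_c, so V = 0.594 × 3300 × (1200 − 10.6) × 18.8 / 3240 = 13528 m³.

V ≈ 13500 m³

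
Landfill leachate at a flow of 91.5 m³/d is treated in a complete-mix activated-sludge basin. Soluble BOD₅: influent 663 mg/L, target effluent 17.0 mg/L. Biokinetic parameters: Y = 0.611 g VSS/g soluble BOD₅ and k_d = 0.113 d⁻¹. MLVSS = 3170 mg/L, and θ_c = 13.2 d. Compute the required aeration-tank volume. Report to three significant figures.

V ≈ 60.4 m³

Rearranging the biomass balance for a CMAS with decay, V = Y·Q·ΔS·θ_c / [X·(1+k_d θ_c)] = 0.611 × 91.5 × (663 − 17.0) × 13.2 / [3170 × (1 + 0.113 × 13.2)] = 4.77×10^5 / 7898 = 60.36 m³.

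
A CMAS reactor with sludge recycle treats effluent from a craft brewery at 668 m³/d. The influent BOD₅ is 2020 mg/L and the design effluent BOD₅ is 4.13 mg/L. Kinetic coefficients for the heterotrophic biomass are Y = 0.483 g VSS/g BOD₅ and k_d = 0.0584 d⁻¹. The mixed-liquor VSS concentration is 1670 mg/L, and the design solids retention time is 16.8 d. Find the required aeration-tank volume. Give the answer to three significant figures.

V ≈ 3300 m³

From the SRT design equation V = Y Q (S₀−S) θ_c / [X (1 + k_d θ_c)] = 0.483 × 668 × (2020 − 4.13) × 16.8 / [1670 × (1 + 0.0584 × 16.8)] = 1.09×10^7 / 3308 = 3303 m³.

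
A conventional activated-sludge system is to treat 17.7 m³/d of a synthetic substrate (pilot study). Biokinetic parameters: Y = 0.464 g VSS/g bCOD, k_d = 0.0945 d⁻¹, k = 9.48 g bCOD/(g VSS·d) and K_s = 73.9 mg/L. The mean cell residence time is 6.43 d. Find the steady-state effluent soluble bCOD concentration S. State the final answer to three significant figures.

For a completely mixed reactor with recycle the Lawrence–McCarty relation gives S = K_s·(1 + k_d·θ_c) / [θ_c·(Y·k − k_d) − 1] = 73.9 × (1 + 0.0945 × 6.43) / [6.43 × (0.464 × 9.48 − 0.0945) − 1] = 118.8 / 26.68 = 4.454 mg/L.

S ≈ 4.45 mg/L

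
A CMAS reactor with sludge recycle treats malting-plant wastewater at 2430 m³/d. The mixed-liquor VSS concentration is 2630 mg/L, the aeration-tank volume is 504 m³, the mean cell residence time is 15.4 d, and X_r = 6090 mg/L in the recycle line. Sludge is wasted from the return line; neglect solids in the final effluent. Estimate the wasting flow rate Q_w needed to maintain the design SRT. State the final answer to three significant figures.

Q_w ≈ 14.1 m³/d

θ_c = V·X/(Q_w·X_r) when wasting from the recycle, so Q_w = V·X/(θ_c·X_r) = 504.0 × 2630 / (15.4 × 6090) = 14.13 m³/d.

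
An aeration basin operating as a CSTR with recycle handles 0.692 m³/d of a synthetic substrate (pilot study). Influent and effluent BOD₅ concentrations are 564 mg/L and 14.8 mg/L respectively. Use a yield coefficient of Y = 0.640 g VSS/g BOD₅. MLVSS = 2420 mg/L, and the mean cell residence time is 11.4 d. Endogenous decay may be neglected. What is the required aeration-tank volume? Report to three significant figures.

V ≈ 1.15 m³

Biomass mass balance (decay neglected): V·X = Y·Q·(S₀ − S)·θ_c, so V = 0.640 × 0.692 × (564 − 14.8) × 11.4 / 2420 = 1.146 m³.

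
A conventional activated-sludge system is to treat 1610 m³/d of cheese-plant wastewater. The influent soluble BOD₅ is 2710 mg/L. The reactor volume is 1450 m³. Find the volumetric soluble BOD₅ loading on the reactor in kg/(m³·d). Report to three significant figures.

L_v ≈ 3.01 kg soluble BOD₅/(m³·d)

L_v = Q S₀ / V = 1610 × 2710 × 10⁻³ / 1450 = 3.009 kg/(m³·d).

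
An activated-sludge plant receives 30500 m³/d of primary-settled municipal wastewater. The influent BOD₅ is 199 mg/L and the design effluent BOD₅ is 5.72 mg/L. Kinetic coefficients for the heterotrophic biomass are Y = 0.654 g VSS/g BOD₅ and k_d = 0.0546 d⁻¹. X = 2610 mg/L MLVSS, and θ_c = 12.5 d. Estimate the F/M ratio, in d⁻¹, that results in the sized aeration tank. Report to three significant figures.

Steady-state biomass mass balance: V·X·(1 + k_d·θ_c) = Y·Q·(S₀ − S)·θ_c, so V = 0.654 × 30500 × (199 − 5.72) × 12.5 / [2610 × (1 + 0.0546 × 12.5)] = 4.82×10^7 / 4391 = 10974 m³.
F/M = Q·S₀ / (V·X) = 30500 × 199 / (10974 × 2610) = 0.2119 g BOD₅·(g VSS·d)⁻¹.

F/M ≈ 0.212 d⁻¹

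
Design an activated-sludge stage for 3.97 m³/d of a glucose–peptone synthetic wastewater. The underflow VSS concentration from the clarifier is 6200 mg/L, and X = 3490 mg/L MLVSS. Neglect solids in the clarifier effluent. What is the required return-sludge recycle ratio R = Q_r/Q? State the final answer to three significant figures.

R ≈ 1.29

R = Q_r/Q = X/(X_r − X) = 3490 / (6200 − 3490) = 1.288.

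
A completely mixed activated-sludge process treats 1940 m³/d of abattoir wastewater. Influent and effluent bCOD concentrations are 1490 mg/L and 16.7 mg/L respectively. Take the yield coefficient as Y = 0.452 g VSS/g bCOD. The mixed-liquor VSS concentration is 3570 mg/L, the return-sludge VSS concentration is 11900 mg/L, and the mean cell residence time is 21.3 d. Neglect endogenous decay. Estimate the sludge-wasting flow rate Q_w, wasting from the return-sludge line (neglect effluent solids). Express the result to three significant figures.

Q_w ≈ 109 m³/d

Biomass mass balance (decay neglected): V·X = Y·Q·(S₀ − S)·θ_c, so V = 0.452 × 1940 × (1490 − 16.7) × 21.3 / 3570 = 7708 m³.
Q_w = (V·X)/(θ_c X_r) = 7708 × 3570 / (21.3 × 11900) = 108.6 m³/d.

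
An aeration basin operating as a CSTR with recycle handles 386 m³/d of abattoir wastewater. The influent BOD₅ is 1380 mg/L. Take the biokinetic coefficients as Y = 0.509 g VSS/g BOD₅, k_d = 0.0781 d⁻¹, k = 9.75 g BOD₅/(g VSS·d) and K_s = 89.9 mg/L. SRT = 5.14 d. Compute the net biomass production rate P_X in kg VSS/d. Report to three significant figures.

P_X ≈ 193 kg VSS/d

For a completely mixed reactor with recycle the Lawrence–McCarty relation gives S = K_s·(1 + k_d·θ_c) / [θ_c·(Y·k − k_d) − 1] = 89.9 × (1 + 0.0781 × 5.14) / [5.14 × (0.509 × 9.75 − 0.0781) − 1] = 126.0 / 24.11 = 5.226 mg/L.
Correct the yield for decay: Y_obs = Y/(1 + k_d θ_c) = 0.509 / (1 + 0.0781 × 5.14) = 0.509 / 1.401 = 0.3632.
Mass of BOD₅ removed per day: Q(S₀ − S) = 386 × 1375 g/m³ = 530.7 kg/d.
So the net sludge growth is P_X = 0.3632 × 530.7 = 192.7 kg VSS/d.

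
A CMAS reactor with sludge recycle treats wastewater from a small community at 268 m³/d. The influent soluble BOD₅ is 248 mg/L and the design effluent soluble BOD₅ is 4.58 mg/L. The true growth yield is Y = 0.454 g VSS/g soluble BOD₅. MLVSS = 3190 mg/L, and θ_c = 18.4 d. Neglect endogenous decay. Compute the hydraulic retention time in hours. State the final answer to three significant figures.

With k_d = 0 the design equation reduces to V = Y Q (S₀−S) θ_c / X = 0.454 × 268 × (248 − 4.58) × 18.4 / 3190 = 170.8 m³.
HRT = V/Q = 170.8 m³ / 268 m³·d⁻¹ = 0.6374 d × 24 = 15.30 h.

τ ≈ 15.3 h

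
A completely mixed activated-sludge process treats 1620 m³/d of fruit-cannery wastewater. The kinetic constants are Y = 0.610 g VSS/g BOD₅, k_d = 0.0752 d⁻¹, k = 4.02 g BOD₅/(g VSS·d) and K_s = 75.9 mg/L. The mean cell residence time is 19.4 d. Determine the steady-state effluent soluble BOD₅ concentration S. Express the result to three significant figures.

S ≈ 4.14 mg/L

Effluent substrate depends only on kinetics and SRT: S = K_s(1 + k_d θ_c) / [θ_c(Yk − k_d) − 1] = 75.9 × (1 + 0.0752 × 19.4) / [19.4 × (0.610 × 4.02 − 0.0752) − 1] = 186.6 / 45.11 = 4.137 mg/L.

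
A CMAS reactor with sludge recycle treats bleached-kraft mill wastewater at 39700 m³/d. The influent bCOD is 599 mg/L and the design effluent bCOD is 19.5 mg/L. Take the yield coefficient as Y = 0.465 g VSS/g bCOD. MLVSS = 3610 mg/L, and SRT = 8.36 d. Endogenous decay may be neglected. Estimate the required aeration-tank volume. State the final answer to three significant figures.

With k_d = 0 the design equation reduces to V = Y Q (S₀−S) θ_c / X = 0.465 × 39700 × (599 − 19.5) × 8.36 / 3610 = 24774 m³.

V ≈ 24800 m³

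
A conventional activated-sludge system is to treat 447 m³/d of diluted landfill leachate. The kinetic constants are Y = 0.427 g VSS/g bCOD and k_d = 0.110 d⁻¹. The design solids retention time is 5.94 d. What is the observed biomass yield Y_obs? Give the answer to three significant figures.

Observed yield with endogenous decay: Y_obs = Y / (1 + k_d·θ_c) = 0.427 / (1 + 0.110 × 5.94) = 0.427 / 1.653 = 0.2583 g VSS/g bCOD.

Y_obs ≈ 0.258 g VSS/g bCOD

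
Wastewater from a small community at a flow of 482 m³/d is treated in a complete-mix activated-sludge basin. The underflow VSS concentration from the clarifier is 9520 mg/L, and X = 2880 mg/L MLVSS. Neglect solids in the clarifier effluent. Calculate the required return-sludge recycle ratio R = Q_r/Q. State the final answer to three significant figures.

R ≈ 0.434

Mass balance around the secondary clarifier (neglecting effluent solids): R = X / (X_r − X) = 2880 / (9520 − 2880) = 0.4337.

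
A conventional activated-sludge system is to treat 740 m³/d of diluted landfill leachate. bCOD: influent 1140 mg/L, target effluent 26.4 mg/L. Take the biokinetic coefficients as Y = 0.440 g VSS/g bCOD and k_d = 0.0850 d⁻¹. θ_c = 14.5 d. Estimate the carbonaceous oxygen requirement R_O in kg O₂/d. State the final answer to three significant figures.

Y_obs = Y / (1 + k_d θ_c) = 0.440 / (1 + 0.0850 × 14.5) = 0.440 / 2.232 = 0.1971.
Substrate removed = Q·(S₀ − S) = 740 m³/d × (1140 − 26.4) g/m³ = 8.24×10^5 g/d = 824.1 kg/d.
Biomass synthesised: P_X = Y_obs × 824.1 = 162.4 kg VSS/d.
Carbonaceous O₂ demand = substrate oxidised − cell-mass equivalent = 824.1 − 1.42 × 162.4 = 593.4 kg O₂/d.

R_O ≈ 593 kg O₂/d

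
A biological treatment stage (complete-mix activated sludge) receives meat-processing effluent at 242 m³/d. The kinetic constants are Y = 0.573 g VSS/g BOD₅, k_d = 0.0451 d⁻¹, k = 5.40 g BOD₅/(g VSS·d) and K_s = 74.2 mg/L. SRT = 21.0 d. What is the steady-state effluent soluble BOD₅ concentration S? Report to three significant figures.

For a completely mixed reactor with recycle the Lawrence–McCarty relation gives S = K_s·(1 + k_d·θ_c) / [θ_c·(Y·k − k_d) − 1] = 74.2 × (1 + 0.0451 × 21.0) / [21.0 × (0.573 × 5.40 − 0.0451) − 1] = 144.5 / 63.03 = 2.292 mg/L.

S ≈ 2.29 mg/L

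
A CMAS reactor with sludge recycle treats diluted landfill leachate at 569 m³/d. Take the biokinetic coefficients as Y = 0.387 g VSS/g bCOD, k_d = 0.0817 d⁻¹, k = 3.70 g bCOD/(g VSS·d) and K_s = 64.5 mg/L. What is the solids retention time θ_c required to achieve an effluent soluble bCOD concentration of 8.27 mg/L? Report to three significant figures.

At the target effluent, Y k S/(K_s+S) = 0.387×3.70×8.27/72.77 = 0.1627 d⁻¹.
Then 1/θ_c = μ − k_d = 0.1627 − 0.0817 = 0.08103 d⁻¹, giving θ_c = 12.34 d.

θ_c ≈ 12.3 d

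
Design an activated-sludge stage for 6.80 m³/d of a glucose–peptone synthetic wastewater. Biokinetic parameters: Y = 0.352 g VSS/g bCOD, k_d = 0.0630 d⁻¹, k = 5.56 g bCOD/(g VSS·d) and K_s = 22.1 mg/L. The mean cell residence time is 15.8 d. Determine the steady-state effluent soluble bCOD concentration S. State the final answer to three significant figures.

S ≈ 1.52 mg/L

Effluent substrate depends only on kinetics and SRT: S = K_s(1 + k_d θ_c) / [θ_c(Yk − k_d) − 1] = 22.1 × (1 + 0.0630 × 15.8) / [15.8 × (0.352 × 5.56 − 0.0630) − 1] = 44.10 / 28.93 = 1.524 mg/L.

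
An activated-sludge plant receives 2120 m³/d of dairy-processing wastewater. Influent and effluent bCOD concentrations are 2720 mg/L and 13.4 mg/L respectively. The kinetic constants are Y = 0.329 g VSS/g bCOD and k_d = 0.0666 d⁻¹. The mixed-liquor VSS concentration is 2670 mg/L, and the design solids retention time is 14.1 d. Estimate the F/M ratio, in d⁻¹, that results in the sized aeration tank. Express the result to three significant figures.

Rearranging the biomass balance for a CMAS with decay, V = Y·Q·ΔS·θ_c / [X·(1+k_d θ_c)] = 0.329 × 2120 × (2720 − 13.4) × 14.1 / [2670 × (1 + 0.0666 × 14.1)] = 2.66×10^7 / 5177 = 5141 m³.
F/M = Q·S₀ / (V·X) = 2120 × 2720 / (5141 × 2670) = 0.4201 g bCOD·(g VSS·d)⁻¹.

F/M ≈ 0.420 d⁻¹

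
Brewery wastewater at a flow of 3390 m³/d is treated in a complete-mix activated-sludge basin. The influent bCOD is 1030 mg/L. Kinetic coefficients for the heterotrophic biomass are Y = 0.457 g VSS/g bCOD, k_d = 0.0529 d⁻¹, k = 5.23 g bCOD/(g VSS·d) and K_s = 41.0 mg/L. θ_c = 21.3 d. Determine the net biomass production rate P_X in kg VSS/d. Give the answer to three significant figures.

For a completely mixed reactor with recycle the Lawrence–McCarty relation gives S = K_s·(1 + k_d·θ_c) / [θ_c·(Y·k − k_d) − 1] = 41.0 × (1 + 0.0529 × 21.3) / [21.3 × (0.457 × 5.23 − 0.0529) − 1] = 87.20 / 48.78 = 1.787 mg/L.
Observed yield with endogenous decay: Y_obs = Y / (1 + k_d·θ_c) = 0.457 / (1 + 0.0529 × 21.3) = 0.457 / 2.127 = 0.2149 g VSS/g bCOD.
Substrate removed = Q·(S₀ − S) = 3390 m³/d × (1030 − 1.79) g/m³ = 3.49×10^6 g/d = 3486 kg/d.
Biomass produced: P_X = Y_obs·Q·ΔS = 0.2149 × 3486 ≈ 749.0 kg VSS/d.

P_X ≈ 749 kg VSS/d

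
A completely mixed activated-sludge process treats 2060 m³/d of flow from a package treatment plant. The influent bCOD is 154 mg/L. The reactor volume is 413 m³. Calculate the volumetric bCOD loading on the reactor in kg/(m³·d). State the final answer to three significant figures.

L_v ≈ 0.768 kg bCOD/(m³·d)

Volumetric loading L_v = Q·S₀ / V = 2060 × 154 g/m³ / 413.0 m³ = 768.1 g/(m³·d) = 0.7681 kg bCOD/(m³·d).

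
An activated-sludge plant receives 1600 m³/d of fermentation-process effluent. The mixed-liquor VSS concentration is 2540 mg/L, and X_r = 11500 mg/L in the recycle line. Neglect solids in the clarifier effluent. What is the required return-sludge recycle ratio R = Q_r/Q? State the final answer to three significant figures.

R ≈ 0.283

Mass balance around the secondary clarifier (neglecting effluent solids): R = X / (X_r − X) = 2540 / (11500 − 2540) = 0.2835.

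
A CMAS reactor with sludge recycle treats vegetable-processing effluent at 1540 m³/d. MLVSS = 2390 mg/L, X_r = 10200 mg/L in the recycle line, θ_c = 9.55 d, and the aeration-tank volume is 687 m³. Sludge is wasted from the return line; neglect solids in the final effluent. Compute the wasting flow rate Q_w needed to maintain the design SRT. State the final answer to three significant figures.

Q_w ≈ 16.9 m³/d

Wasting from the return line (neglecting effluent solids): Q_w = V·X / (θ_c·X_r) = 687.0 × 2390 / (9.55 × 10200) = 16.86 m³/d.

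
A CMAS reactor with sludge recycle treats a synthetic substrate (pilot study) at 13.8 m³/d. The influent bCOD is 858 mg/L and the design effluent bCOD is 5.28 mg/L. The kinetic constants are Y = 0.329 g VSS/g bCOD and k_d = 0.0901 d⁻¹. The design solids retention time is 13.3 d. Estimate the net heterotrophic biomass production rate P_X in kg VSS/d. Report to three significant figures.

Correct the yield for decay: Y_obs = Y/(1 + k_d θ_c) = 0.329 / (1 + 0.0901 × 13.3) = 0.329 / 2.198 = 0.1497.
Q·(S₀ − S) = 13.8 × (858 − 5.28) × 10⁻³ = 11.77 kg/d removed.
Biomass produced: P_X = Y_obs·Q·ΔS = 0.1497 × 11.77 ≈ 1.761 kg VSS/d.

P_X ≈ 1.76 kg VSS/d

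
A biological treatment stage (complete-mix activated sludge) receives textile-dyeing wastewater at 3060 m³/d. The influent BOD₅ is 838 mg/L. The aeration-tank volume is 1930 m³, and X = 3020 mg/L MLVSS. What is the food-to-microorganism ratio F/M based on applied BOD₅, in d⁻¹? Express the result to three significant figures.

F/M ≈ 0.440 d⁻¹

F/M = Q·S₀ / (V·X) = 3060 × 838 / (1930 × 3020) = 0.4399 g BOD₅·(g VSS·d)⁻¹.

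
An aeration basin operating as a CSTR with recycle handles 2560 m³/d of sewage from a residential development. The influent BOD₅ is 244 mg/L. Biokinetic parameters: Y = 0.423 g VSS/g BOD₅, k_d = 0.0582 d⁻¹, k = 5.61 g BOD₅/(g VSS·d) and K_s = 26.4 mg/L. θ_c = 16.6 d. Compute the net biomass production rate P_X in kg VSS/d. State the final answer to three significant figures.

P_X ≈ 134 kg VSS/d

Effluent substrate depends only on kinetics and SRT: S = K_s(1 + k_d θ_c) / [θ_c(Yk − k_d) − 1] = 26.4 × (1 + 0.0582 × 16.6) / [16.6 × (0.423 × 5.61 − 0.0582) − 1] = 51.91 / 37.43 = 1.387 mg/L.
The observed yield is Y_obs = Y/(1 + k_d·θ_c) = 0.423 / (1 + 0.0582 × 16.6) = 0.423 / 1.966 = 0.2151 g VSS per g BOD₅ removed.
Substrate removed = Q·(S₀ − S) = 2560 m³/d × (244 − 1.39) g/m³ = 6.21×10^5 g/d = 621.1 kg/d.
Net biomass production P_X = Y_obs × Q·(S₀ − S) = 0.2151 × 621.1 = 133.6 kg VSS/d.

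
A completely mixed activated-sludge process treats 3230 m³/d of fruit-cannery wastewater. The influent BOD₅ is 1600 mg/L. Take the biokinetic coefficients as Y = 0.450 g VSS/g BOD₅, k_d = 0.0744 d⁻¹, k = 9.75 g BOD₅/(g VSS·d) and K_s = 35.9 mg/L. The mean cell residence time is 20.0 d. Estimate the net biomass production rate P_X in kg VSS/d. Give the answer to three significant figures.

P_X ≈ 934 kg VSS/d

From the Monod/SRT balance for a CMAS, S = K_s·(1+k_d θ_c)/[θ_c·(Y k − k_d) − 1] = 35.9 × (1 + 0.0744 × 20.0) / [20.0 × (0.450 × 9.75 − 0.0744) − 1] = 89.32 / 85.26 = 1.048 mg/L.
Correct the yield for decay: Y_obs = Y/(1 + k_d θ_c) = 0.450 / (1 + 0.0744 × 20.0) = 0.450 / 2.488 = 0.1809.
Mass of BOD₅ removed per day: Q(S₀ − S) = 3230 × 1599 g/m³ = 5165 kg/d.
Net biomass production P_X = Y_obs × Q·(S₀ − S) = 0.1809 × 5165 = 934.1 kg VSS/d.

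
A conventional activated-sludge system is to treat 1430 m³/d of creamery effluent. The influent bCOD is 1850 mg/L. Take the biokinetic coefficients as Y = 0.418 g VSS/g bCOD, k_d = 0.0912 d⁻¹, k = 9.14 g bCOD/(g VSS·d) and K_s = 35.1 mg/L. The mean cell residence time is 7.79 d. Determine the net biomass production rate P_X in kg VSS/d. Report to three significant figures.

P_X ≈ 646 kg VSS/d

Effluent substrate depends only on kinetics and SRT: S = K_s(1 + k_d θ_c) / [θ_c(Yk − k_d) − 1] = 35.1 × (1 + 0.0912 × 7.79) / [7.79 × (0.418 × 9.14 − 0.0912) − 1] = 60.04 / 28.05 = 2.140 mg/L.
Observed yield with endogenous decay: Y_obs = Y / (1 + k_d·θ_c) = 0.418 / (1 + 0.0912 × 7.79) = 0.418 / 1.710 = 0.2444 g VSS/g bCOD.
Substrate removed = Q·(S₀ − S) = 1430 m³/d × (1850 − 2.14) g/m³ = 2.64×10^6 g/d = 2642 kg/d.
Net biomass production P_X = Y_obs × Q·(S₀ − S) = 0.2444 × 2642 = 645.8 kg VSS/d.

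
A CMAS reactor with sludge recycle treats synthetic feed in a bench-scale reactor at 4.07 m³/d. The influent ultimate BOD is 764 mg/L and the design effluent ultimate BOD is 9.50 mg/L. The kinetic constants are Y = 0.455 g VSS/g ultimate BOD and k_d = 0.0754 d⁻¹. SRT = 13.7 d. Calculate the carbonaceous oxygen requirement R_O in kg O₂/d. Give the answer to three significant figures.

R_O ≈ 2.09 kg O₂/d

Correct the yield for decay: Y_obs = Y/(1 + k_d θ_c) = 0.455 / (1 + 0.0754 × 13.7) = 0.455 / 2.033 = 0.2238.
Q·(S₀ − S) = 4.07 × (764 − 9.50) × 10⁻³ = 3.071 kg/d removed.
Biomass synthesised: P_X = Y_obs × 3.071 = 0.6873 kg VSS/d.
Carbonaceous O₂ demand = substrate oxidised − cell-mass equivalent = 3.071 − 1.42 × 0.6873 = 2.095 kg O₂/d.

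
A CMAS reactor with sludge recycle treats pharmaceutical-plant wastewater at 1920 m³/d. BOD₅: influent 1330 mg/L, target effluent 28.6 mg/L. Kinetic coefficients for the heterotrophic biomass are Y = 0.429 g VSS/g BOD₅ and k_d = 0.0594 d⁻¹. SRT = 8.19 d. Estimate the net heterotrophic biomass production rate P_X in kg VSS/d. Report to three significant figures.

Y_obs = Y / (1 + k_d θ_c) = 0.429 / (1 + 0.0594 × 8.19) = 0.429 / 1.486 = 0.2886.
ΔS = 1330 − 28.6 = 1301 mg/L, so the substrate removal rate is 1920 × 1301/1000 = 2499 kg BOD₅/d.
Net biomass production P_X = Y_obs × Q·(S₀ − S) = 0.2886 × 2499 = 721.1 kg VSS/d.

P_X ≈ 721 kg VSS/d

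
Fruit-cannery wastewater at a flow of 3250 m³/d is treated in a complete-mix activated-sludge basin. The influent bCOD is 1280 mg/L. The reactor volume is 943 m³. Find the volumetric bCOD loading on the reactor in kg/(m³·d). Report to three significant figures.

Volumetric loading L_v = Q·S₀ / V = 3250 × 1280 g/m³ / 943.0 m³ = 4411 g/(m³·d) = 4.411 kg bCOD/(m³·d).

L_v ≈ 4.41 kg bCOD/(m³·d)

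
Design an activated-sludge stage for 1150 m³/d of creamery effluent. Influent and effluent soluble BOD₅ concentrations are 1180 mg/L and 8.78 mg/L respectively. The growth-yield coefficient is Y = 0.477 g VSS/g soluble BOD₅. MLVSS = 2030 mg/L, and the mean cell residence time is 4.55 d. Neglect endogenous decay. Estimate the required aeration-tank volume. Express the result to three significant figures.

Biomass mass balance (decay neglected): V·X = Y·Q·(S₀ − S)·θ_c, so V = 0.477 × 1150 × (1180 − 8.78) × 4.55 / 2030 = 1440 m³.

V ≈ 1440 m³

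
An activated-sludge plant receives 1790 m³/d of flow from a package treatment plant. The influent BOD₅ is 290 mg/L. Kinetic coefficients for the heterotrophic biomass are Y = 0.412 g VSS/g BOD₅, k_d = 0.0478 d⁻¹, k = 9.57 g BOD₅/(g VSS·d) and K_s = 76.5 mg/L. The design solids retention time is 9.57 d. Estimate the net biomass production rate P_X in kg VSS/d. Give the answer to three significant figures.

For a completely mixed reactor with recycle the Lawrence–McCarty relation gives S = K_s·(1 + k_d·θ_c) / [θ_c·(Y·k − k_d) − 1] = 76.5 × (1 + 0.0478 × 9.57) / [9.57 × (0.412 × 9.57 − 0.0478) − 1] = 111.5 / 36.28 = 3.074 mg/L.
Correct the yield for decay: Y_obs = Y/(1 + k_d θ_c) = 0.412 / (1 + 0.0478 × 9.57) = 0.412 / 1.457 = 0.2827.
Mass of BOD₅ removed per day: Q(S₀ − S) = 1790 × 286.9 g/m³ = 513.6 kg/d.
Biomass produced: P_X = Y_obs·Q·ΔS = 0.2827 × 513.6 ≈ 145.2 kg VSS/d.

P_X ≈ 145 kg VSS/d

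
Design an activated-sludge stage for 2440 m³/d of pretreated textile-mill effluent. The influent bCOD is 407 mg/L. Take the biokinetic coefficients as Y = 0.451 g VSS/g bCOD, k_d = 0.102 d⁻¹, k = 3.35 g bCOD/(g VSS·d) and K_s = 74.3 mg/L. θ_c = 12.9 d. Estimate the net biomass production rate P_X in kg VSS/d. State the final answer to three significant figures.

From the Monod/SRT balance for a CMAS, S = K_s·(1+k_d θ_c)/[θ_c·(Y k − k_d) − 1] = 74.3 × (1 + 0.102 × 12.9) / [12.9 × (0.451 × 3.35 − 0.102) − 1] = 172.1 / 17.17 = 10.02 mg/L.
Observed yield with endogenous decay: Y_obs = Y / (1 + k_d·θ_c) = 0.451 / (1 + 0.102 × 12.9) = 0.451 / 2.316 = 0.1947 g VSS/g bCOD.
Mass of bCOD removed per day: Q(S₀ − S) = 2440 × 397.0 g/m³ = 968.7 kg/d.
P_X = Y_obs · Q(S₀ − S) = 0.1947 × 968.7 = 188.6 kg VSS/d.

P_X ≈ 189 kg VSS/d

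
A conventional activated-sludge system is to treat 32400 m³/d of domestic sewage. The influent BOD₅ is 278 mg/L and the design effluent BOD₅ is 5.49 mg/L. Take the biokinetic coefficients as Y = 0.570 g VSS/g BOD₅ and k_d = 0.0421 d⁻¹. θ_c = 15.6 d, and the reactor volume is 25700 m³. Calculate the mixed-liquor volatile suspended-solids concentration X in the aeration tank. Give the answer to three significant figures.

X ≈ 1840 mg/L

Solving the biomass balance for X: X = Y Q (S₀−S) θ_c / [V (1+k_d θ_c)] = 0.570 × 32400 × (278 − 5.49) × 15.6 / [25700 × (1 + 0.0421 × 15.6)] = 1844 mg/L.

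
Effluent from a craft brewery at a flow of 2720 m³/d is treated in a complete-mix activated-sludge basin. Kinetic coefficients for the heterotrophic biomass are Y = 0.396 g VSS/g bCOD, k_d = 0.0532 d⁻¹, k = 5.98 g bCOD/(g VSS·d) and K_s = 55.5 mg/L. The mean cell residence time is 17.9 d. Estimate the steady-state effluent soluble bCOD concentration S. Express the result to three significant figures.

For a completely mixed reactor with recycle the Lawrence–McCarty relation gives S = K_s·(1 + k_d·θ_c) / [θ_c·(Y·k − k_d) − 1] = 55.5 × (1 + 0.0532 × 17.9) / [17.9 × (0.396 × 5.98 − 0.0532) − 1] = 108.4 / 40.44 = 2.680 mg/L.

S ≈ 2.68 mg/L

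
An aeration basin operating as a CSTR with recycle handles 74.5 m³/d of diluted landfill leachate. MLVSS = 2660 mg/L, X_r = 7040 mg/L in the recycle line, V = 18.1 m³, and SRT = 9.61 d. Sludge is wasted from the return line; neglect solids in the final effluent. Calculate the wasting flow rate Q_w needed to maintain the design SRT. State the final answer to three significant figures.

Q_w ≈ 0.712 m³/d

Wasting from the return line (neglecting effluent solids): Q_w = V·X / (θ_c·X_r) = 18.10 × 2660 / (9.61 × 7040) = 0.7116 m³/d.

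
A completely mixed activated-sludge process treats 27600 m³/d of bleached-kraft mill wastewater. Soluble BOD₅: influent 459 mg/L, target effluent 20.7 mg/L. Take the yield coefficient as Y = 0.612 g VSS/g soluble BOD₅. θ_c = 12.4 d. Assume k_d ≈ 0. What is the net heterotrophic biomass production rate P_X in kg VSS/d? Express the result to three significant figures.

Since k_d ≈ 0, Y_obs = Y = 0.612 g VSS/g soluble BOD₅.
Q·(S₀ − S) = 27600 × (459 − 20.7) × 10⁻³ = 12097 kg/d removed.
Biomass produced: P_X = Y_obs·Q·ΔS = 0.6120 × 12097 ≈ 7403 kg VSS/d.

P_X ≈ 7400 kg VSS/d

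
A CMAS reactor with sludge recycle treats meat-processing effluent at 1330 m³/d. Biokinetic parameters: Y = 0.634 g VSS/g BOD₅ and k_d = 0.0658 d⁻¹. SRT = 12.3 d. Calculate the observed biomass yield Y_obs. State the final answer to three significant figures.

Y_obs ≈ 0.350 g VSS/g BOD₅

Correct the yield for decay: Y_obs = Y/(1 + k_d θ_c) = 0.634 / (1 + 0.0658 × 12.3) = 0.634 / 1.809 = 0.3504.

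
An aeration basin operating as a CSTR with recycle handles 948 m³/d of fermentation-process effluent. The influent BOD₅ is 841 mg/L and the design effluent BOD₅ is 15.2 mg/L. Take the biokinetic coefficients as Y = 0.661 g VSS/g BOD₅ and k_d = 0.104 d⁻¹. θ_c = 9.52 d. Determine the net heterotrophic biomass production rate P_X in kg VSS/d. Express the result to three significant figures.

Y_obs = Y / (1 + k_d θ_c) = 0.661 / (1 + 0.104 × 9.52) = 0.661 / 1.990 = 0.3321.
Q·(S₀ − S) = 948 × (841 − 15.2) × 10⁻³ = 782.9 kg/d removed.
So the net sludge growth is P_X = 0.3321 × 782.9 = 260.0 kg VSS/d.

P_X ≈ 260 kg VSS/d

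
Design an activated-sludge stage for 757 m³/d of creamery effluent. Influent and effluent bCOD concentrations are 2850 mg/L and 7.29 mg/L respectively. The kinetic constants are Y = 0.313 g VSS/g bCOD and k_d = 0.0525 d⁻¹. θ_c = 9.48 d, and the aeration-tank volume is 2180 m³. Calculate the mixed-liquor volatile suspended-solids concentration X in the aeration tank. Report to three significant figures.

X ≈ 1960 mg/L

X = Y·Q·ΔS·θ_c / [V·(1 + k_d θ_c)] = 0.313 × 757 × (2850 − 7.29) × 9.48 / [2180 × (1 + 0.0525 × 9.48)] = 1956 mg/L.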